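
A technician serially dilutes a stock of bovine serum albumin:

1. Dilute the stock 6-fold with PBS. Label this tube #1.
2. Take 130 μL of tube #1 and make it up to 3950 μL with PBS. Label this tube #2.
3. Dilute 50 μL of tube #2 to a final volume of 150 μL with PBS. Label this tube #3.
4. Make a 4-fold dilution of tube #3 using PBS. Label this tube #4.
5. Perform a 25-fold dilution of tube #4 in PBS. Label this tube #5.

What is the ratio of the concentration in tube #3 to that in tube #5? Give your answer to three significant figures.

100

Step 1: 6-fold → factor 6
Step 2: 130 μL brought to 3950 μL → factor 3950/130 = 30.385
Step 3: 50 μL brought to 150 μL → factor 150/50 = 3
Step 4: 4-fold → factor 4
Step 5: 25-fold → factor 25
Dilution factor to tube #3 = 546.92; to tube #5 = 54692
[tube #3]/[tube #5] = (factor to tube #5)/(factor to tube #3) = 54692/546.92 = 100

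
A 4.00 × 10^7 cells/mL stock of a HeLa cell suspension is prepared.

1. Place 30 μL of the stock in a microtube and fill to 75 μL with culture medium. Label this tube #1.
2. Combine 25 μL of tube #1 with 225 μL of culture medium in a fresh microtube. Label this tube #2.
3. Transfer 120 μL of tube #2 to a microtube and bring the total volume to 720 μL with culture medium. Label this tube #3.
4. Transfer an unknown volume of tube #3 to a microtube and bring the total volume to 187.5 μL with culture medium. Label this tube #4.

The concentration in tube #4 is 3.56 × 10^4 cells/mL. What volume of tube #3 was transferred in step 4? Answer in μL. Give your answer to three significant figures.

Step 1: 30 μL brought to 75 μL → factor 75/30 = 2.5
Step 2: 25 μL + 225 μL = 250 μL total → factor 250/25 = 10
Step 3: 120 μL brought to 720 μL → factor 720/120 = 6
Step 4: v brought to 187.5 μL → factor = 187.5 μL/v
Product of known-step factors = 150
Overall factor = 4.00 × 10^7 cells/mL / (3.56 × 10^4 cells/mL) = 1123.6
Step-4 factor = 1123.6 / 150 = 7.4906
v = 187.5 μL / 7.4906 = 25.0 μL

25.0 μL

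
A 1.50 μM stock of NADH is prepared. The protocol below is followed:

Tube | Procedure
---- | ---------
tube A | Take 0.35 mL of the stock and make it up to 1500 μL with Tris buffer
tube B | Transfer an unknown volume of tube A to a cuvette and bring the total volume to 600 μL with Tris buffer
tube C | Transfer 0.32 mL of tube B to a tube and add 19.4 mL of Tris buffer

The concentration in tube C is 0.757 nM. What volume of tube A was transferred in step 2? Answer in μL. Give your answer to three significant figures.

Step 1: 0.35 mL brought to 1500 μL → factor 1.5/0.35 = 4.2857
Step 2: v brought to 600 μL → factor = 600 μL/v
Step 3: 0.32 mL + 19.4 mL = 19.72 mL total → factor 19.72/0.32 = 61.625
Product of known-step factors = 264.11
Overall factor = 1.50 μM / (0.757 nM) = 1981.5
Step-2 factor = 1981.5 / 264.11 = 7.5027
v = 600 μL / 7.5027 = 80.0 μL

80.0 μL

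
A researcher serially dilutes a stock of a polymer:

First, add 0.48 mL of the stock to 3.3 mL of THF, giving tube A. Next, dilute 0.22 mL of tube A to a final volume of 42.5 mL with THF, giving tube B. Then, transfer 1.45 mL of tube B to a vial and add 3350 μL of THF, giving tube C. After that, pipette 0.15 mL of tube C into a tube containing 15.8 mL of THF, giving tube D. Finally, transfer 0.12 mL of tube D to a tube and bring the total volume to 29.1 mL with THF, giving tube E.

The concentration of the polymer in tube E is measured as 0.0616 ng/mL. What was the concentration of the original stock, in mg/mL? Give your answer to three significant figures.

Step 1: 0.48 mL + 3.3 mL = 3.78 mL total → factor 3.78/0.48 = 7.875
Step 2: 0.22 mL brought to 42.5 mL → factor 42.5/0.22 = 193.18
Step 3: 1.45 mL + 3350 μL = 4.8 mL total → factor 4.8/1.45 = 3.3103
Step 4: 0.15 mL + 15.8 mL = 15.95 mL total → factor 15.95/0.15 = 106.33
Step 5: 0.12 mL brought to 29.1 mL → factor 29.1/0.12 = 242.5
Overall dilution factor = 7.875 × 193.18 × 3.3103 × 106.33 × 242.5 = 1.2986 × 10^8
Stock = 0.0616 ng/mL × 1.2986 × 10^8 = 7.999 × 10^6 ng/mL = 8.00 mg/mL

8.00 mg/mL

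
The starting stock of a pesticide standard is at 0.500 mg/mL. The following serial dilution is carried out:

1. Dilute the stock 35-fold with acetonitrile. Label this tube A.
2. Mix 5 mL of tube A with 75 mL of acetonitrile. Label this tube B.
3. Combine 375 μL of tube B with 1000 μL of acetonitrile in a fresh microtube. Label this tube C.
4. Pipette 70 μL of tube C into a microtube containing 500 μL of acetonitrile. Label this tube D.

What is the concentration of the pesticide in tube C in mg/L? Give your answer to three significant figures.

0.244 mg/L

Step 1: 35-fold → factor 35
Step 2: 5 mL + 75 mL = 80 mL total → factor 80/5 = 16
Step 3: 375 μL + 1000 μL = 1375 μL total → factor 1375/375 = 3.6667
Dilution factor through tube C = 35 × 16 × 3.6667 = 2053.3
[tube C] = 0.500 mg/mL / 2053.3 = 0.0002435 mg/mL = 0.244 mg/L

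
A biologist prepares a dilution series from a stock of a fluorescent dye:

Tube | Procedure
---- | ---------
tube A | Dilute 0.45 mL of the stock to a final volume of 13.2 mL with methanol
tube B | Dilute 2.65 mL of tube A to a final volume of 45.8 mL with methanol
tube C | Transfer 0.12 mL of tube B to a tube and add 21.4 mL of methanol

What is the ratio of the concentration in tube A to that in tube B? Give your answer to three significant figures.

Step 1: 0.45 mL brought to 13.2 mL → factor 13.2/0.45 = 29.333
Step 2: 2.65 mL brought to 45.8 mL → factor 45.8/2.65 = 17.283
Dilution factor to tube A = 29.333; to tube B = 506.97
[tube A]/[tube B] = (factor to tube B)/(factor to tube A) = 506.97/29.333 = 17.3

17.3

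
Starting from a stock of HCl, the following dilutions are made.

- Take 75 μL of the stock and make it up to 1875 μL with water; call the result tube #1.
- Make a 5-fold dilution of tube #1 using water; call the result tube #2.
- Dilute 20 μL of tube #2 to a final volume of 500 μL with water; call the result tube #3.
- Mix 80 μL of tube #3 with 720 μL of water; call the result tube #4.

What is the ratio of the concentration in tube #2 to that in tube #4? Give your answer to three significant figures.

Step 1: 75 μL brought to 1875 μL → factor 1875/75 = 25
Step 2: 5-fold → factor 5
Step 3: 20 μL brought to 500 μL → factor 500/20 = 25
Step 4: 80 μL + 720 μL = 800 μL total → factor 800/80 = 10
Dilution factor to tube #2 = 125; to tube #4 = 31250
[tube #2]/[tube #4] = (factor to tube #4)/(factor to tube #2) = 31250/125 = 250

250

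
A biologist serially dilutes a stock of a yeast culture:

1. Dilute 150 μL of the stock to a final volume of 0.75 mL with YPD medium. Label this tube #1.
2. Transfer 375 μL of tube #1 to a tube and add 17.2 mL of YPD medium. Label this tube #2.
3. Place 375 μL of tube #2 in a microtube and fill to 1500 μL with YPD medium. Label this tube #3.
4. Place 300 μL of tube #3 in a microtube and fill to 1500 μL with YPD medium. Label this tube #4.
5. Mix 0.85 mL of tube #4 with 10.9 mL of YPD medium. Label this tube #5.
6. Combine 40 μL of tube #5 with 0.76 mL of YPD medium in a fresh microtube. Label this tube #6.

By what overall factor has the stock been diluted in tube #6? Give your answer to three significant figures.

1.30 × 10^6

Step 1: 150 μL brought to 0.75 mL → factor 750/150 = 5
Step 2: 375 μL + 17.2 mL = 17575 μL total → factor 17575/375 = 46.867
Step 3: 375 μL brought to 1500 μL → factor 1500/375 = 4
Step 4: 300 μL brought to 1500 μL → factor 1500/300 = 5
Step 5: 0.85 mL + 10.9 mL = 11.75 mL total → factor 11.75/0.85 = 13.824
Step 6: 40 μL + 0.76 mL = 800 μL total → factor 800/40 = 20
Overall dilution factor = 5 × 46.867 × 4 × 5 × 13.824 × 20 = 1.2957 × 10^6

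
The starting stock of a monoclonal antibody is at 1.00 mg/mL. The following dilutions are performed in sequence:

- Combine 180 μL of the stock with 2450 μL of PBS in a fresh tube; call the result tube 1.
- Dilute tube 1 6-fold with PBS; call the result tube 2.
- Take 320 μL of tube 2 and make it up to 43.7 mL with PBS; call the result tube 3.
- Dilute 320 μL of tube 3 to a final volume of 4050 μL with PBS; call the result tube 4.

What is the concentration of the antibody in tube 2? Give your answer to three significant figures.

0.0114 mg/mL

Step 1: 180 μL + 2450 μL = 2630 μL total → factor 2630/180 = 14.611
Step 2: 6-fold → factor 6
Dilution factor through tube 2 = 14.611 × 6 = 87.667
[tube 2] = 1.00 mg/mL / 87.667 = 0.0114 mg/mL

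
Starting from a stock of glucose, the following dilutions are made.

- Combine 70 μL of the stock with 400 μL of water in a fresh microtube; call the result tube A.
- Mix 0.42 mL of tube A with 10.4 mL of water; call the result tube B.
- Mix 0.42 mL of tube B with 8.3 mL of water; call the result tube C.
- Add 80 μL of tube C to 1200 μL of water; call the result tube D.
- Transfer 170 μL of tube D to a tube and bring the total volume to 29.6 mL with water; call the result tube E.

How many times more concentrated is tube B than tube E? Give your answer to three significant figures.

5.78 × 10^4

Step 1: 70 μL + 400 μL = 470 μL total → factor 470/70 = 6.7143
Step 2: 0.42 mL + 10.4 mL = 10.82 mL total → factor 10.82/0.42 = 25.762
Step 3: 0.42 mL + 8.3 mL = 8.72 mL total → factor 8.72/0.42 = 20.762
Step 4: 80 μL + 1200 μL = 1280 μL total → factor 1280/80 = 16
Step 5: 170 μL brought to 29.6 mL → factor 29600/170 = 174.12
Dilution factor to tube B = 172.97; to tube E = 1.0005 × 10^7
[tube B]/[tube E] = (factor to tube E)/(factor to tube B) = 1.0005 × 10^7/172.97 = 5.78 × 10^4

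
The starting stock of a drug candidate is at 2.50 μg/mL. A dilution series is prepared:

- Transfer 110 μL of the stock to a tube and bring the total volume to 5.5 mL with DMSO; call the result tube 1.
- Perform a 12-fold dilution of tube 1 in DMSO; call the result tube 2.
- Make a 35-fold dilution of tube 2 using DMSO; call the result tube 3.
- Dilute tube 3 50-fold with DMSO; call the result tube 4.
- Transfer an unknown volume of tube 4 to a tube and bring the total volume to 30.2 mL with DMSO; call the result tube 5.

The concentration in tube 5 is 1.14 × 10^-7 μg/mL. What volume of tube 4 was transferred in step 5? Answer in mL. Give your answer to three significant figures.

1.45 mL

Step 1: 110 μL brought to 5.5 mL → factor 5500/110 = 50
Step 2: 12-fold → factor 12
Step 3: 35-fold → factor 35
Step 4: 50-fold → factor 50
Step 5: v brought to 30.2 mL → factor = 30.2 mL/v
Product of known-step factors = 1.05 × 10^6
Overall factor = 2.50 μg/mL / (1.14 × 10^-7 μg/mL) = 2.193 × 10^7
Step-5 factor = 2.193 × 10^7 / 1.05 × 10^6 = 20.886
v = 30.2 mL / 20.886 = 1.45 mL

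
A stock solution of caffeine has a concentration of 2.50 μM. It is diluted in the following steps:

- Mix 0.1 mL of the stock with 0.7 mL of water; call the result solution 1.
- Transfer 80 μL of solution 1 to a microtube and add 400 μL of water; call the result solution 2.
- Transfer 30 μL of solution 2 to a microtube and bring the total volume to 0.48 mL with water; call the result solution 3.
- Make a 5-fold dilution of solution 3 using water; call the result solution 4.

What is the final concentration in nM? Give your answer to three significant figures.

0.651 nM

Step 1: 0.1 mL + 0.7 mL = 0.8 mL total → factor 0.8/0.1 = 8
Step 2: 80 μL + 400 μL = 480 μL total → factor 480/80 = 6
Step 3: 30 μL brought to 0.48 mL → factor 480/30 = 16
Step 4: 5-fold → factor 5
Overall dilution factor = 8 × 6 × 16 × 5 = 3840
Final = 2.50 μM / 3840 = 0.0006510 μM = 0.651 nM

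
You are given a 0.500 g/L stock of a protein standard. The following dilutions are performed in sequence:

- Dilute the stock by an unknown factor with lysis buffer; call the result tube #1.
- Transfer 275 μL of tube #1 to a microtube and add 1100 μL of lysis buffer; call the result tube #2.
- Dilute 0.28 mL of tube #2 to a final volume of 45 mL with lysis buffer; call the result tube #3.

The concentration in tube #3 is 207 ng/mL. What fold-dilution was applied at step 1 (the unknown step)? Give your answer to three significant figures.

Step 1: unknown factor x
Step 2: 275 μL + 1100 μL = 1375 μL total → factor 1375/275 = 5
Step 3: 0.28 mL brought to 45 mL → factor 45/0.28 = 160.71
Product of known-step factors = 803.57
Overall factor = 0.500 g/L / (207 ng/mL) = 2415.5
x = 2415.5 / 803.57 = 3.01

3.01-fold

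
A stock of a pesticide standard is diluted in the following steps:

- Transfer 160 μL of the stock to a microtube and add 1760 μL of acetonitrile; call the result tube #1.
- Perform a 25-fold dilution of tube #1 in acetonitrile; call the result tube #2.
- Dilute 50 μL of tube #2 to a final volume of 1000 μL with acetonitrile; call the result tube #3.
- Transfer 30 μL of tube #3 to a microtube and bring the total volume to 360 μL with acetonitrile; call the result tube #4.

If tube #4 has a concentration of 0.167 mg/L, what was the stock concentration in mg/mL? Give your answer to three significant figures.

Step 1: 160 μL + 1760 μL = 1920 μL total → factor 1920/160 = 12
Step 2: 25-fold → factor 25
Step 3: 50 μL brought to 1000 μL → factor 1000/50 = 20
Step 4: 30 μL brought to 360 μL → factor 360/30 = 12
Overall dilution factor = 12 × 25 × 20 × 12 = 72000
Stock = 0.167 mg/L × 72000 = 1.202 × 10^4 mg/L = 12.0 mg/mL

12.0 mg/mL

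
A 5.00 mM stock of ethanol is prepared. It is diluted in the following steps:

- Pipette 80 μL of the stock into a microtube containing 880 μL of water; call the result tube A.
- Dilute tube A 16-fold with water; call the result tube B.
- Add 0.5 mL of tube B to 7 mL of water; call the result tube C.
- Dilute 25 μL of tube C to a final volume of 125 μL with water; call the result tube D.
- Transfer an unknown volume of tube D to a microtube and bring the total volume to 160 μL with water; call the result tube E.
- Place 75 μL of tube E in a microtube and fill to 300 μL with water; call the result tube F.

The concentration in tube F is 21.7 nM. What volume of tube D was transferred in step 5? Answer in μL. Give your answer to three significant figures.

40.0 μL

Step 1: 80 μL + 880 μL = 960 μL total → factor 960/80 = 12
Step 2: 16-fold → factor 16
Step 3: 0.5 mL + 7 mL = 7.5 mL total → factor 7.5/0.5 = 15
Step 4: 25 μL brought to 125 μL → factor 125/25 = 5
Step 5: v brought to 160 μL → factor = 160 μL/v
Step 6: 75 μL brought to 300 μL → factor 300/75 = 4
Product of known-step factors = 57600
Overall factor = 5.00 mM / (21.7 nM) = 2.3041 × 10^5
Step-5 factor = 2.3041 × 10^5 / 57600 = 4.0003
v = 160 μL / 4.0003 = 40.0 μL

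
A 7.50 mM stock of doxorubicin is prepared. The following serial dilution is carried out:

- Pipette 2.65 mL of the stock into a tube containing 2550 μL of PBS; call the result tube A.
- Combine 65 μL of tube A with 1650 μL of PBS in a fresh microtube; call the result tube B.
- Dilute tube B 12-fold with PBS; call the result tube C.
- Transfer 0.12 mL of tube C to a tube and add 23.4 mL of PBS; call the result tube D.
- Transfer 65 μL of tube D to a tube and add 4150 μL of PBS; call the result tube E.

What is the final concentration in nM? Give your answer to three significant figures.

Step 1: 2.65 mL + 2550 μL = 5.2 mL total → factor 5.2/2.65 = 1.9623
Step 2: 65 μL + 1650 μL = 1715 μL total → factor 1715/65 = 26.385
Step 3: 12-fold → factor 12
Step 4: 0.12 mL + 23.4 mL = 23.52 mL total → factor 23.52/0.12 = 196
Step 5: 65 μL + 4150 μL = 4215 μL total → factor 4215/65 = 64.846
Overall dilution factor = 1.9623 × 26.385 × 12 × 196 × 64.846 = 7.8964 × 10^6
Final = 7.50 mM / 7.8964 × 10^6 = 9.498 × 10^-7 mM = 0.950 nM

0.950 nM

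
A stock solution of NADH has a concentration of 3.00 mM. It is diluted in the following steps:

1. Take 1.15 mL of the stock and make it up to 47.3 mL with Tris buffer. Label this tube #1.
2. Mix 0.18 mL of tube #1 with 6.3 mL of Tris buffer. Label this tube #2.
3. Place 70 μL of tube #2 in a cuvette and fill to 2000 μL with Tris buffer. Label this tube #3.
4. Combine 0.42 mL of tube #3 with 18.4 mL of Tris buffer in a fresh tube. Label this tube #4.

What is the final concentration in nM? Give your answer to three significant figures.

1.58 nM

Step 1: 1.15 mL brought to 47.3 mL → factor 47.3/1.15 = 41.13
Step 2: 0.18 mL + 6.3 mL = 6.48 mL total → factor 6.48/0.18 = 36
Step 3: 70 μL brought to 2000 μL → factor 2000/70 = 28.571
Step 4: 0.42 mL + 18.4 mL = 18.82 mL total → factor 18.82/0.42 = 44.81
Overall dilution factor = 41.13 × 36 × 28.571 × 44.81 = 1.8957 × 10^6
Final = 3.00 mM / 1.8957 × 10^6 = 1.583 × 10^-6 mM = 1.58 nM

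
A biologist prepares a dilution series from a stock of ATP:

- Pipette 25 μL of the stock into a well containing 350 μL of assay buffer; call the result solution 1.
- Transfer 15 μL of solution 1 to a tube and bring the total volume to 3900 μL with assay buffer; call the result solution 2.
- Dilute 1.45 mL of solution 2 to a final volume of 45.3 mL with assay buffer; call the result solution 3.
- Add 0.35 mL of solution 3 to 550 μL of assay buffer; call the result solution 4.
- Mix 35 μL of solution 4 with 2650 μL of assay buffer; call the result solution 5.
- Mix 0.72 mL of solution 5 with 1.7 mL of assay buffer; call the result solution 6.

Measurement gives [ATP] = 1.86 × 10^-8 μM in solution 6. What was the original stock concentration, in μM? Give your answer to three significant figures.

1.50 μM

Step 1: 25 μL + 350 μL = 375 μL total → factor 375/25 = 15
Step 2: 15 μL brought to 3900 μL → factor 3900/15 = 260
Step 3: 1.45 mL brought to 45.3 mL → factor 45.3/1.45 = 31.241
Step 4: 0.35 mL + 550 μL = 0.9 mL total → factor 0.9/0.35 = 2.5714
Step 5: 35 μL + 2650 μL = 2685 μL total → factor 2685/35 = 76.714
Step 6: 0.72 mL + 1.7 mL = 2.42 mL total → factor 2.42/0.72 = 3.3611
Overall dilution factor = 15 × 260 × 31.241 × 2.5714 × 76.714 × 3.3611 = 8.0785 × 10^7
Stock = 1.86 × 10^-8 μM × 8.0785 × 10^7 = 1.50 μM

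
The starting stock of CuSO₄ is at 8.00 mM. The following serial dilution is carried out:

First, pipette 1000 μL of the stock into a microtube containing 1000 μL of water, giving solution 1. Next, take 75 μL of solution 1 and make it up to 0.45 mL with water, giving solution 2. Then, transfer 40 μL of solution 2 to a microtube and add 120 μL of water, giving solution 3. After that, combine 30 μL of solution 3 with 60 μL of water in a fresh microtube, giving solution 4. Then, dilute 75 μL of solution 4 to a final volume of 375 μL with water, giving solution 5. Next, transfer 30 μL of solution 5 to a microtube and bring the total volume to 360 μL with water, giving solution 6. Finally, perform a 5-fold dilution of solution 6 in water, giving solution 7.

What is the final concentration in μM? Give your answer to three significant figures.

Step 1: 1000 μL + 1000 μL = 2000 μL total → factor 2000/1000 = 2
Step 2: 75 μL brought to 0.45 mL → factor 450/75 = 6
Step 3: 40 μL + 120 μL = 160 μL total → factor 160/40 = 4
Step 4: 30 μL + 60 μL = 90 μL total → factor 90/30 = 3
Step 5: 75 μL brought to 375 μL → factor 375/75 = 5
Step 6: 30 μL brought to 360 μL → factor 360/30 = 12
Step 7: 5-fold → factor 5
Overall dilution factor = 2 × 6 × 4 × 3 × 5 × 12 × 5 = 43200
Final = 8.00 mM / 43200 = 0.0001852 mM = 0.185 μM

0.185 μM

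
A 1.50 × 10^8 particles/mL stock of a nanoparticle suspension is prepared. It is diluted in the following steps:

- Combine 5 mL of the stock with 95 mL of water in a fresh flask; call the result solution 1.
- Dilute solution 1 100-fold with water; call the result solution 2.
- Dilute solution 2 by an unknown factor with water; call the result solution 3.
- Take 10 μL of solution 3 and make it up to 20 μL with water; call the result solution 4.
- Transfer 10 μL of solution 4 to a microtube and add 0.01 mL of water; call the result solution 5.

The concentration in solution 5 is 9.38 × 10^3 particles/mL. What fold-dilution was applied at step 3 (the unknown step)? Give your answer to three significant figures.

2.00-fold

Step 1: 5 mL + 95 mL = 100 mL total → factor 100/5 = 20
Step 2: 100-fold → factor 100
Step 3: unknown factor x
Step 4: 10 μL brought to 20 μL → factor 20/10 = 2
Step 5: 10 μL + 0.01 mL = 20 μL total → factor 20/10 = 2
Product of known-step factors = 8000
Overall factor = 1.50 × 10^8 particles/mL / (9.38 × 10^3 particles/mL) = 15991
x = 15991 / 8000 = 2.00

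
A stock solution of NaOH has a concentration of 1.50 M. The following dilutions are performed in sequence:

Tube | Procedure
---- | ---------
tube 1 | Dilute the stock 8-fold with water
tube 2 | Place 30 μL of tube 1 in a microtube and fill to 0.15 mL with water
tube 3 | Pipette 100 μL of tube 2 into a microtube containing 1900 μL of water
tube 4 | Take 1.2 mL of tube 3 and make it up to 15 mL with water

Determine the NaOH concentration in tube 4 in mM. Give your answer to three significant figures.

0.150 mM

Step 1: 8-fold → factor 8
Step 2: 30 μL brought to 0.15 mL → factor 150/30 = 5
Step 3: 100 μL + 1900 μL = 2000 μL total → factor 2000/100 = 20
Step 4: 1.2 mL brought to 15 mL → factor 15/1.2 = 12.5
Overall dilution factor = 8 × 5 × 20 × 12.5 = 10000
Final = 1.50 M / 10000 = 0.0001500 M = 0.150 mM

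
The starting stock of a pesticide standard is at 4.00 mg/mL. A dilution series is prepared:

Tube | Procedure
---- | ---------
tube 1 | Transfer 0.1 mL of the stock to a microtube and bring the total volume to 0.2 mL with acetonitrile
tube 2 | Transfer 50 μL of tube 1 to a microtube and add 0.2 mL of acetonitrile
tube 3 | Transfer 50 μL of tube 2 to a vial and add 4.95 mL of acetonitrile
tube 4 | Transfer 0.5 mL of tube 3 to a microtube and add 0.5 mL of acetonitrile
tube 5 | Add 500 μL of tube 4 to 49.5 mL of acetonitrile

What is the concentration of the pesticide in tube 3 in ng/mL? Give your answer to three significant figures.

4.00 × 10^3 ng/mL

Step 1: 0.1 mL brought to 0.2 mL → factor 0.2/0.1 = 2
Step 2: 50 μL + 0.2 mL = 250 μL total → factor 250/50 = 5
Step 3: 50 μL + 4.95 mL = 5000 μL total → factor 5000/50 = 100
Dilution factor through tube 3 = 2 × 5 × 100 = 1000
[tube 3] = 4.00 mg/mL / 1000 = 0.004000 mg/mL = 4.00 × 10^3 ng/mL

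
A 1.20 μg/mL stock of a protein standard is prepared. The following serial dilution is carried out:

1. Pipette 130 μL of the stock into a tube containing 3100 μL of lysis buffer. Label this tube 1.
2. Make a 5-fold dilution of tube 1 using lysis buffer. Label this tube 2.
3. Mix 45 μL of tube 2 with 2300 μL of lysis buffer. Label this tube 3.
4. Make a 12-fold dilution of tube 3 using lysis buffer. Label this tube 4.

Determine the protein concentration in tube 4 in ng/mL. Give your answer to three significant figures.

0.0154 ng/mL

Step 1: 130 μL + 3100 μL = 3230 μL total → factor 3230/130 = 24.846
Step 2: 5-fold → factor 5
Step 3: 45 μL + 2300 μL = 2345 μL total → factor 2345/45 = 52.111
Step 4: 12-fold → factor 12
Overall dilution factor = 24.846 × 5 × 52.111 × 12 = 77686
Final = 1.20 μg/mL / 77686 = 1.545 × 10^-5 μg/mL = 0.0154 ng/mL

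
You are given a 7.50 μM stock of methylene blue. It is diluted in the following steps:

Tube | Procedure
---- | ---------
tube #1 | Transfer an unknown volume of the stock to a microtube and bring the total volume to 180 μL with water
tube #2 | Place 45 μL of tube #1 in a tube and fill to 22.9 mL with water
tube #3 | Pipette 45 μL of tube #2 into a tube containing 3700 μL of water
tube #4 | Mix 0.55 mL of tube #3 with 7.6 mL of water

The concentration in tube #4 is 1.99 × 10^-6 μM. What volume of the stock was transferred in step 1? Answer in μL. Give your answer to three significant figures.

Step 1: v brought to 180 μL → factor = 180 μL/v
Step 2: 45 μL brought to 22.9 mL → factor 22900/45 = 508.89
Step 3: 45 μL + 3700 μL = 3745 μL total → factor 3745/45 = 83.222
Step 4: 0.55 mL + 7.6 mL = 8.15 mL total → factor 8.15/0.55 = 14.818
Product of known-step factors = 6.2756 × 10^5
Overall factor = 7.50 μM / (1.99 × 10^-6 μM) = 3.7688 × 10^6
Step-1 factor = 3.7688 × 10^6 / 6.2756 × 10^5 = 6.0055
v = 180 μL / 6.0055 = 30.0 μL

30.0 μL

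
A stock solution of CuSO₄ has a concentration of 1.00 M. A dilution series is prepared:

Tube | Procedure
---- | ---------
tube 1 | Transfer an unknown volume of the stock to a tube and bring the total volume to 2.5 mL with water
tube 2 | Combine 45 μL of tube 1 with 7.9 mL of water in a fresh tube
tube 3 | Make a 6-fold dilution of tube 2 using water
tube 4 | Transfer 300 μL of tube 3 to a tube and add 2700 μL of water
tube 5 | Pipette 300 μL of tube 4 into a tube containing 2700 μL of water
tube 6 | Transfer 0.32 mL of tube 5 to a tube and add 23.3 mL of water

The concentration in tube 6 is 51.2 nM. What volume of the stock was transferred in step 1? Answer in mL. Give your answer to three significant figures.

Step 1: v brought to 2.5 mL → factor = 2.5 mL/v
Step 2: 45 μL + 7.9 mL = 7945 μL total → factor 7945/45 = 176.56
Step 3: 6-fold → factor 6
Step 4: 300 μL + 2700 μL = 3000 μL total → factor 3000/300 = 10
Step 5: 300 μL + 2700 μL = 3000 μL total → factor 3000/300 = 10
Step 6: 0.32 mL + 23.3 mL = 23.62 mL total → factor 23.62/0.32 = 73.812
Product of known-step factors = 7.8192 × 10^6
Overall factor = 1.00 M / (51.2 nM) = 1.9531 × 10^7
Step-1 factor = 1.9531 × 10^7 / 7.8192 × 10^6 = 2.4979
v = 2.5 mL / 2.4979 = 1.00 mL

1.00 mL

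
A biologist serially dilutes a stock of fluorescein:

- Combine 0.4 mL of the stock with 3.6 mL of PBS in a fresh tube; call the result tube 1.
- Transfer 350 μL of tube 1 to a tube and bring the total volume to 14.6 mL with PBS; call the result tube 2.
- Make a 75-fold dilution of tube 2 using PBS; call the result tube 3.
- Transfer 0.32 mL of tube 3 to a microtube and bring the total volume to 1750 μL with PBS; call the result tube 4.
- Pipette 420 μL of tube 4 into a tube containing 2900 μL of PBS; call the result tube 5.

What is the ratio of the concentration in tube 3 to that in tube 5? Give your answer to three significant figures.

43.2

Step 1: 0.4 mL + 3.6 mL = 4 mL total → factor 4/0.4 = 10
Step 2: 350 μL brought to 14.6 mL → factor 14600/350 = 41.714
Step 3: 75-fold → factor 75
Step 4: 0.32 mL brought to 1750 μL → factor 1.75/0.32 = 5.4688
Step 5: 420 μL + 2900 μL = 3320 μL total → factor 3320/420 = 7.9048
Dilution factor to tube 3 = 31286; to tube 5 = 1.3525 × 10^6
[tube 3]/[tube 5] = (factor to tube 5)/(factor to tube 3) = 1.3525 × 10^6/31286 = 43.2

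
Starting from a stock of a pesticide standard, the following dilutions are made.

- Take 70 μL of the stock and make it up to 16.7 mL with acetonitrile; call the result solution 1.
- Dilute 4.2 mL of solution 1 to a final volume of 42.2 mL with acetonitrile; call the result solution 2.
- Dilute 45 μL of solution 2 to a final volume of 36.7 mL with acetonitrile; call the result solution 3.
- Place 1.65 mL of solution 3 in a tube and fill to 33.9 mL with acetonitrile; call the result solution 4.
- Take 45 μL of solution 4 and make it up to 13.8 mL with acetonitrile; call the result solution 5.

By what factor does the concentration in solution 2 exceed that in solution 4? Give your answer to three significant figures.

Step 1: 70 μL brought to 16.7 mL → factor 16700/70 = 238.57
Step 2: 4.2 mL brought to 42.2 mL → factor 42.2/4.2 = 10.048
Step 3: 45 μL brought to 36.7 mL → factor 36700/45 = 815.56
Step 4: 1.65 mL brought to 33.9 mL → factor 33.9/1.65 = 20.545
Dilution factor to solution 2 = 2397.1; to solution 4 = 4.0165 × 10^7
[solution 2]/[solution 4] = (factor to solution 4)/(factor to solution 2) = 4.0165 × 10^7/2397.1 = 1.68 × 10^4

1.68 × 10^4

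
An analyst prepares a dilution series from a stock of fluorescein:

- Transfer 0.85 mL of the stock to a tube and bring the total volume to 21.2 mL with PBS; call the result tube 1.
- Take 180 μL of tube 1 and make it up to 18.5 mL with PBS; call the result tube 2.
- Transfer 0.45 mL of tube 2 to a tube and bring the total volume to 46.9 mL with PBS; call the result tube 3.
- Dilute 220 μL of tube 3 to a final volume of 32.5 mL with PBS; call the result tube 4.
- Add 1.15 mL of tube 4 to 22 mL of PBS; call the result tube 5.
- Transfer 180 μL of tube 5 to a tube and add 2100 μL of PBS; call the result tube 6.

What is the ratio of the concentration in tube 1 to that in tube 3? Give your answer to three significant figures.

1.07 × 10^4

Step 1: 0.85 mL brought to 21.2 mL → factor 21.2/0.85 = 24.941
Step 2: 180 μL brought to 18.5 mL → factor 18500/180 = 102.78
Step 3: 0.45 mL brought to 46.9 mL → factor 46.9/0.45 = 104.22
Dilution factor to tube 1 = 24.941; to tube 3 = 2.6716 × 10^5
[tube 1]/[tube 3] = (factor to tube 3)/(factor to tube 1) = 2.6716 × 10^5/24.941 = 1.07 × 10^4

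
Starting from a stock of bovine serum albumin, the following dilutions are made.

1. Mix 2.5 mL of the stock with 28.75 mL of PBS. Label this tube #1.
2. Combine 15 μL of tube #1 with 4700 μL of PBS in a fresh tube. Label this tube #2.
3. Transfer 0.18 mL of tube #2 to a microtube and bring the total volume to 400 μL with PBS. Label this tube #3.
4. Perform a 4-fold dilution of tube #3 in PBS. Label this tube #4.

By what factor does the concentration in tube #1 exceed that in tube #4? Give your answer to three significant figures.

Step 1: 2.5 mL + 28.75 mL = 31.25 mL total → factor 31.25/2.5 = 12.5
Step 2: 15 μL + 4700 μL = 4715 μL total → factor 4715/15 = 314.33
Step 3: 0.18 mL brought to 400 μL → factor 0.4/0.18 = 2.2222
Step 4: 4-fold → factor 4
Dilution factor to tube #1 = 12.5; to tube #4 = 34926
[tube #1]/[tube #4] = (factor to tube #4)/(factor to tube #1) = 34926/12.5 = 2.79 × 10^3

2.79 × 10^3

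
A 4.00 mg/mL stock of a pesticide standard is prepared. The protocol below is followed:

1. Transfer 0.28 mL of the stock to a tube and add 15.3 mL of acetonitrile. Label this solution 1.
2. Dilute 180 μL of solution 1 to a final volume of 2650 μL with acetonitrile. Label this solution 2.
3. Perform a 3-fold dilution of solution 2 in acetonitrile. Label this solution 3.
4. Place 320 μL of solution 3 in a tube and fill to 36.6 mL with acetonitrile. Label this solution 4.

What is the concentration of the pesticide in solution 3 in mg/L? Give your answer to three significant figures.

1.63 mg/L

Step 1: 0.28 mL + 15.3 mL = 15.58 mL total → factor 15.58/0.28 = 55.643
Step 2: 180 μL brought to 2650 μL → factor 2650/180 = 14.722
Step 3: 3-fold → factor 3
Dilution factor through solution 3 = 55.643 × 14.722 × 3 = 2457.6
[solution 3] = 4.00 mg/mL / 2457.6 = 0.001628 mg/mL = 1.63 mg/L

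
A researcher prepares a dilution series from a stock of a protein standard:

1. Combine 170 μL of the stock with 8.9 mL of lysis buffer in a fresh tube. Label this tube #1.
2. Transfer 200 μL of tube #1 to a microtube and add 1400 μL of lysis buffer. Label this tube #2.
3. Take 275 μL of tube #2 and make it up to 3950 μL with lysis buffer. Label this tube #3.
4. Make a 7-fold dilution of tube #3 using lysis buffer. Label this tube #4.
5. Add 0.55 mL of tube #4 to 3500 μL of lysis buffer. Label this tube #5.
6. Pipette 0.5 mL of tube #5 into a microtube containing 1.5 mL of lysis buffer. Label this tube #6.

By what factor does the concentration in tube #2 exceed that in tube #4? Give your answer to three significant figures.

101

Step 1: 170 μL + 8.9 mL = 9070 μL total → factor 9070/170 = 53.353
Step 2: 200 μL + 1400 μL = 1600 μL total → factor 1600/200 = 8
Step 3: 275 μL brought to 3950 μL → factor 3950/275 = 14.364
Step 4: 7-fold → factor 7
Dilution factor to tube #2 = 426.82; to tube #4 = 42915
[tube #2]/[tube #4] = (factor to tube #4)/(factor to tube #2) = 42915/426.82 = 101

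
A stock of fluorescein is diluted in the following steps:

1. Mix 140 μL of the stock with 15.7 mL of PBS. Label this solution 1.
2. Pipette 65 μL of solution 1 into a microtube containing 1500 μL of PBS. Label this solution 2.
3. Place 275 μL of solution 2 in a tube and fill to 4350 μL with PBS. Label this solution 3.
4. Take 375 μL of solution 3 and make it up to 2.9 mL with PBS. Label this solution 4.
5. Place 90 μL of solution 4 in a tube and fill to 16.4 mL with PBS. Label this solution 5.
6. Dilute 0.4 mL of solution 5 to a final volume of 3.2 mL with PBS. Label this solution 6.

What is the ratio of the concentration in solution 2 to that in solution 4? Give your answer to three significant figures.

Step 1: 140 μL + 15.7 mL = 15840 μL total → factor 15840/140 = 113.14
Step 2: 65 μL + 1500 μL = 1565 μL total → factor 1565/65 = 24.077
Step 3: 275 μL brought to 4350 μL → factor 4350/275 = 15.818
Step 4: 375 μL brought to 2.9 mL → factor 2900/375 = 7.7333
Dilution factor to solution 2 = 2724.1; to solution 4 = 3.3324 × 10^5
[solution 2]/[solution 4] = (factor to solution 4)/(factor to solution 2) = 3.3324 × 10^5/2724.1 = 122

122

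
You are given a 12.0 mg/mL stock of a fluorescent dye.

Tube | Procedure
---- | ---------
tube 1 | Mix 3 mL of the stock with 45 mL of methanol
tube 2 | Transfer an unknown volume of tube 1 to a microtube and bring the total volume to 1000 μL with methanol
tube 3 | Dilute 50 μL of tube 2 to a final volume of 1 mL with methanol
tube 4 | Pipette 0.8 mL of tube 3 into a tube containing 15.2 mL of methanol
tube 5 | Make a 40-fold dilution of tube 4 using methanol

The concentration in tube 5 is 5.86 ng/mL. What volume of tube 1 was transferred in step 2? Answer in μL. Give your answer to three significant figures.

Step 1: 3 mL + 45 mL = 48 mL total → factor 48/3 = 16
Step 2: v brought to 1000 μL → factor = 1000 μL/v
Step 3: 50 μL brought to 1 mL → factor 1000/50 = 20
Step 4: 0.8 mL + 15.2 mL = 16 mL total → factor 16/0.8 = 20
Step 5: 40-fold → factor 40
Product of known-step factors = 2.56 × 10^5
Overall factor = 12.0 mg/mL / (5.86 ng/mL) = 2.0478 × 10^6
Step-2 factor = 2.0478 × 10^6 / 2.56 × 10^5 = 7.9991
v = 1000 μL / 7.9991 = 125 μL

125 μL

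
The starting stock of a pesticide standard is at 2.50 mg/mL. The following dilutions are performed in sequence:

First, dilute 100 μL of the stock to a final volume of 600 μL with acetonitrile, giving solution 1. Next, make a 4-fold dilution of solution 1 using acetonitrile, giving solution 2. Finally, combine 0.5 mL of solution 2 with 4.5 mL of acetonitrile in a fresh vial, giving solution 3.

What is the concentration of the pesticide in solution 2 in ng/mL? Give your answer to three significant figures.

1.04 × 10^5 ng/mL

Step 1: 100 μL brought to 600 μL → factor 600/100 = 6
Step 2: 4-fold → factor 4
Dilution factor through solution 2 = 6 × 4 = 24
[solution 2] = 2.50 mg/mL / 24 = 0.1042 mg/mL = 1.04 × 10^5 ng/mL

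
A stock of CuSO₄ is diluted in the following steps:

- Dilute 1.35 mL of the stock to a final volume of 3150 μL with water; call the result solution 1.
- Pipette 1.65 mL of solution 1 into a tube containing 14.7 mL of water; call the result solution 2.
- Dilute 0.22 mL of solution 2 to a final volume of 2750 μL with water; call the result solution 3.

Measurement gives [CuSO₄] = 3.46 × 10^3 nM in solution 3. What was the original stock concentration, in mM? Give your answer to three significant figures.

Step 1: 1.35 mL brought to 3150 μL → factor 3.15/1.35 = 2.3333
Step 2: 1.65 mL + 14.7 mL = 16.35 mL total → factor 16.35/1.65 = 9.9091
Step 3: 0.22 mL brought to 2750 μL → factor 2.75/0.22 = 12.5
Overall dilution factor = 2.3333 × 9.9091 × 12.5 = 289.02
Stock = 3.46 × 10^3 nM × 289.02 = 1.000 × 10^6 nM = 1.00 mM

1.00 mM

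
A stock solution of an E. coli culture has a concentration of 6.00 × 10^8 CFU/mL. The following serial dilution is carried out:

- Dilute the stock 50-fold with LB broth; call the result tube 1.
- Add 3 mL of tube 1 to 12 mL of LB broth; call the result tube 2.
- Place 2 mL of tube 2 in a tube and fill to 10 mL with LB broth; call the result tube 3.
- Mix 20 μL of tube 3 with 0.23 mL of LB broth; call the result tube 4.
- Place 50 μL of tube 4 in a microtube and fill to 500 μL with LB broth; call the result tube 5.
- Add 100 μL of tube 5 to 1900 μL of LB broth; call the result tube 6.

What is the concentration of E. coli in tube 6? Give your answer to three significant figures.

192 CFU/mL

Step 1: 50-fold → factor 50
Step 2: 3 mL + 12 mL = 15 mL total → factor 15/3 = 5
Step 3: 2 mL brought to 10 mL → factor 10/2 = 5
Step 4: 20 μL + 0.23 mL = 250 μL total → factor 250/20 = 12.5
Step 5: 50 μL brought to 500 μL → factor 500/50 = 10
Step 6: 100 μL + 1900 μL = 2000 μL total → factor 2000/100 = 20
Overall dilution factor = 50 × 5 × 5 × 12.5 × 10 × 20 = 3.125 × 10^6
Final = 6.00 × 10^8 CFU/mL / 3.125 × 10^6 = 192 CFU/mL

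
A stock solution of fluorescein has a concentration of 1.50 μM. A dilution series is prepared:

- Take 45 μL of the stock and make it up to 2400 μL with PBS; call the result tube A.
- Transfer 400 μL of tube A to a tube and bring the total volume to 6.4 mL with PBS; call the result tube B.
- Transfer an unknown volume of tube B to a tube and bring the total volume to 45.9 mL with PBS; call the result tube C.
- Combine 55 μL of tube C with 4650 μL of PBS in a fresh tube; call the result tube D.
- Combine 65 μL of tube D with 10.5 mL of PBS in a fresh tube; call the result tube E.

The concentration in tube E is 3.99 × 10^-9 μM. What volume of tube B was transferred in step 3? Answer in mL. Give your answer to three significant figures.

Step 1: 45 μL brought to 2400 μL → factor 2400/45 = 53.333
Step 2: 400 μL brought to 6.4 mL → factor 6400/400 = 16
Step 3: v brought to 45.9 mL → factor = 45.9 mL/v
Step 4: 55 μL + 4650 μL = 4705 μL total → factor 4705/55 = 85.545
Step 5: 65 μL + 10.5 mL = 10565 μL total → factor 10565/65 = 162.54
Product of known-step factors = 1.1865 × 10^7
Overall factor = 1.50 μM / (3.99 × 10^-9 μM) = 3.7594 × 10^8
Step-3 factor = 3.7594 × 10^8 / 1.1865 × 10^7 = 31.684
v = 45.9 mL / 31.684 = 1.45 mL

1.45 mL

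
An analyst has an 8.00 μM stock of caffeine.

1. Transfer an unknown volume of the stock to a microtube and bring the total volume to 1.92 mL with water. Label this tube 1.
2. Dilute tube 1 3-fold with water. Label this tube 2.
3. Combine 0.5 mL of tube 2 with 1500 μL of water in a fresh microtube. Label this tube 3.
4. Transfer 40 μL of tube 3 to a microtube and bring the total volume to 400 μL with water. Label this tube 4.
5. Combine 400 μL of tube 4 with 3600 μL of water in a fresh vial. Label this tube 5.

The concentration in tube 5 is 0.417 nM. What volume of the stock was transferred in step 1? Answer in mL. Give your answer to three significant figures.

Step 1: v brought to 1.92 mL → factor = 1.92 mL/v
Step 2: 3-fold → factor 3
Step 3: 0.5 mL + 1500 μL = 2 mL total → factor 2/0.5 = 4
Step 4: 40 μL brought to 400 μL → factor 400/40 = 10
Step 5: 400 μL + 3600 μL = 4000 μL total → factor 4000/400 = 10
Product of known-step factors = 1200
Overall factor = 8.00 μM / (0.417 nM) = 19185
Step-1 factor = 19185 / 1200 = 15.987
v = 1.92 mL / 15.987 = 0.120 mL

0.120 mL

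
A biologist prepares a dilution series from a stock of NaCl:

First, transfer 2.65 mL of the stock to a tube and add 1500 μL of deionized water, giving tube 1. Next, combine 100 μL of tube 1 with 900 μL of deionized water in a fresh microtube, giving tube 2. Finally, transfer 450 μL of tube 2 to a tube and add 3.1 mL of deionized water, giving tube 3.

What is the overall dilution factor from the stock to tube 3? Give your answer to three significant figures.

124

Step 1: 2.65 mL + 1500 μL = 4.15 mL total → factor 4.15/2.65 = 1.566
Step 2: 100 μL + 900 μL = 1000 μL total → factor 1000/100 = 10
Step 3: 450 μL + 3.1 mL = 3550 μL total → factor 3550/450 = 7.8889
Overall dilution factor = 1.566 × 10 × 7.8889 = 123.54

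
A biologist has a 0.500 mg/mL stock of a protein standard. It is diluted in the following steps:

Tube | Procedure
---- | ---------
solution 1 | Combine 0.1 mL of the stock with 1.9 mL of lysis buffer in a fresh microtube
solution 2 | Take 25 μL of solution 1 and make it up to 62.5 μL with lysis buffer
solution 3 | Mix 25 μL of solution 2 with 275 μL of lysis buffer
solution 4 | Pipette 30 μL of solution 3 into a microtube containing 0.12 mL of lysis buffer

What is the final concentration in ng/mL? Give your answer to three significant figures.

Step 1: 0.1 mL + 1.9 mL = 2 mL total → factor 2/0.1 = 20
Step 2: 25 μL brought to 62.5 μL → factor 62.5/25 = 2.5
Step 3: 25 μL + 275 μL = 300 μL total → factor 300/25 = 12
Step 4: 30 μL + 0.12 mL = 150 μL total → factor 150/30 = 5
Overall dilution factor = 20 × 2.5 × 12 × 5 = 3000
Final = 0.500 mg/mL / 3000 = 0.0001667 mg/mL = 167 ng/mL

167 ng/mL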